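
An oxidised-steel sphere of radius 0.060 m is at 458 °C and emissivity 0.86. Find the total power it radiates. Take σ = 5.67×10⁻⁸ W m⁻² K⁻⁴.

A = 4πr² = 4π × (0.060)² = 0.0452 m².
458 °C = 731 K.
P = εσAT⁴ = 0.86 × 5.67×10⁻⁸ × 0.0452 × (731)⁴ = 0.86 × 5.67×10⁻⁸ × 0.0452 × 2.86×10^11.
P = 630 W.

P ≈ 630 W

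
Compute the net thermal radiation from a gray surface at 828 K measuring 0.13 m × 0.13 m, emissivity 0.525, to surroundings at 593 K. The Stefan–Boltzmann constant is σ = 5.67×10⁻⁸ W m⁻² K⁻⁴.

A = 0.13 × 0.13 = 0.0169 m².
Q = εσA(T⁴ − T_s⁴). T⁴ − T_s⁴ = (828)⁴ − (593)⁴ = 4.70×10^11 − 1.24×10^11 = 3.46×10^11 K⁴.
Q = 0.525 × 5.67×10⁻⁸ × 0.0169 × 3.46×10^11 = 174 W.

Q ≈ 174 W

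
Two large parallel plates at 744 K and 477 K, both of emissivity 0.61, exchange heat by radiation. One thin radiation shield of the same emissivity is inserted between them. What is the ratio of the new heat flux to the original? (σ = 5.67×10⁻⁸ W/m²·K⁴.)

With N identical shields there are N+1 = 2 gaps in series, each with the same radiative resistance, so the flux falls to 1/(N+1) of its unshielded value.

ratio ≈ 0.500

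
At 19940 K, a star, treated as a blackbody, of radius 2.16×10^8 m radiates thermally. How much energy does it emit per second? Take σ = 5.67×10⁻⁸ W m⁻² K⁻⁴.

P ≈ 5.26×10^27 W

A = 4πr² = 4π × (2.16×10^8)² = 5.86×10^17 m².
P = σAT⁴ = 5.67×10⁻⁸ × 5.86×10^17 × (19940)⁴ = 5.67×10⁻⁸ × 5.86×10^17 × 1.58×10^17.
P = 5.26×10^27 W.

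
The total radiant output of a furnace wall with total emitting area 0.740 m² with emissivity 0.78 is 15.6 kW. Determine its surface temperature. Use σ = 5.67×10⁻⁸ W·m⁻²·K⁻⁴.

From P = εσAT⁴, T = (P / εσA)^(1/4) = (15600 / (0.78 × 5.67×10⁻⁸ × 0.740))^(1/4).
T = (4.77×10^11)^(1/4) = 831 K.

T ≈ 831 K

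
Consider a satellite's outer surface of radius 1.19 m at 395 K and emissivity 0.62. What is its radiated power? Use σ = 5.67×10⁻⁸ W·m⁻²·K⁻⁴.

P ≈ 15200 W

A = 4πr² = 4π × (1.19)² = 17.8 m².
P = εσAT⁴ = 0.62 × 5.67×10⁻⁸ × 17.8 × (395)⁴ = 0.62 × 5.67×10⁻⁸ × 17.8 × 2.43×10^10.
P = 15200 W.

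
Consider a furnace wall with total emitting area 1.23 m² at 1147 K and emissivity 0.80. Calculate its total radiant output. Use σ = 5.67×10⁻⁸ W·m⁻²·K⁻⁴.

P ≈ 96600 W

Stefan–Boltzmann: P = εσAT⁴ = 0.80 × 5.67×10⁻⁸ × 1.23 × (1147)⁴ = 0.80 × 5.67×10⁻⁸ × 1.23 × 1.73×10^12.
P = 96600 W.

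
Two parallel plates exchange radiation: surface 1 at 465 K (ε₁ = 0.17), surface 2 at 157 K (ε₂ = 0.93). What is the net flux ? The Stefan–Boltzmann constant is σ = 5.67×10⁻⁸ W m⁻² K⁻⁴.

For two large parallel gray plates, q = σ(T₁⁴ − T₂⁴) / (1/ε₁ + 1/ε₂ − 1).
1/ε₁ + 1/ε₂ − 1 = 1/0.17 + 1/0.93 − 1 = 5.958.
T₁⁴ − T₂⁴ = 4.68×10^10 − 6.08×10^8 = 4.61×10^10 K⁴.
q = 5.67×10⁻⁸ × 4.61×10^10 / 5.958 = 439 W/m².

q ≈ 439 W/m²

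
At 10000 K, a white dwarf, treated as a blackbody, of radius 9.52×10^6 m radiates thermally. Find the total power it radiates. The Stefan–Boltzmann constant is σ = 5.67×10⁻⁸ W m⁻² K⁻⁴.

P ≈ 6.46×10^23 W

A = 4πr² = 4π × (9.52×10^6)² = 1.14×10^15 m².
P = σAT⁴ = 5.67×10⁻⁸ × 1.14×10^15 × (10000)⁴ = 5.67×10⁻⁸ × 1.14×10^15 × 1.00×10^16.
P = 6.46×10^23 W.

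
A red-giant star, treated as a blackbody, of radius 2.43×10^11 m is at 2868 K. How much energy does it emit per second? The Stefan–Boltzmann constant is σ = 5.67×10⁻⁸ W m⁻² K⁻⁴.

P ≈ 2.85×10^30 W

A = 4πr² = 4π × (2.43×10^11)² = 7.42×10^23 m².
P = σAT⁴ = 5.67×10⁻⁸ × 7.42×10^23 × (2868)⁴ = 5.67×10⁻⁸ × 7.42×10^23 × 6.77×10^13.
P = 2.85×10^30 W.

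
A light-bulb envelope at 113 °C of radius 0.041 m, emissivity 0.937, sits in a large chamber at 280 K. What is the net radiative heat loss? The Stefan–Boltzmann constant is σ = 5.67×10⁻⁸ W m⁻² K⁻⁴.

Q ≈ 18.0 W

A = 4πr² = 4π × (0.041)² = 0.0211 m².
Convert: 113 °C = 386 K.
Q = εσA(T⁴ − T_s⁴). T⁴ − T_s⁴ = (386)⁴ − (280)⁴ = 2.22×10^10 − 6.15×10^9 = 1.61×10^10 K⁴.
Q = 0.937 × 5.67×10⁻⁸ × 0.0211 × 1.61×10^10 = 18.0 W.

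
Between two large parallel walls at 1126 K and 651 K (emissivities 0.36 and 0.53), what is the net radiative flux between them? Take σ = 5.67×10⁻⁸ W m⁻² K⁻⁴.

q ≈ 22100 W/m²

For two large parallel gray plates, q = σ(T₁⁴ − T₂⁴) / (1/ε₁ + 1/ε₂ − 1).
1/ε₁ + 1/ε₂ − 1 = 1/0.36 + 1/0.53 − 1 = 3.665.
T₁⁴ − T₂⁴ = 1.61×10^12 − 1.80×10^11 = 1.43×10^12 K⁴.
q = 5.67×10⁻⁸ × 1.43×10^12 / 3.665 = 22100 W/m².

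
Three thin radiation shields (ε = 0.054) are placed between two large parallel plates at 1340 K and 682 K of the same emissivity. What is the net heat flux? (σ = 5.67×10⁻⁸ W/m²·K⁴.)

Each of the 4 gaps contributes resistance (2/ε − 1) = 2/0.054 − 1 = 36.04; total = 144.1.
q = σ(T₁⁴ − T₂⁴) / 144.1 = 5.67×10⁻⁸ × 3.01×10^12 / 144.1 = 1180 W/m².

q ≈ 1180 W/m²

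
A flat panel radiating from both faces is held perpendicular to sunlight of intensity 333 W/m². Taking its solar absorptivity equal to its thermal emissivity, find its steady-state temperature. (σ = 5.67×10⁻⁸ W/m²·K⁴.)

T ≈ 233 K

Absorbed flux αS = emitted flux 2εσT⁴ per unit area; with α = ε this gives T = (S/2σ)^(1/4).
T = (333 / (2 × 5.67×10⁻⁸))^(1/4) = (2.94×10^9)^(1/4).
T = 233 K.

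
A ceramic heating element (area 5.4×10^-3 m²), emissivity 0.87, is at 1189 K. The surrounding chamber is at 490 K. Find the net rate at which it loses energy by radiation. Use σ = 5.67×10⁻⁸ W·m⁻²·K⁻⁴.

Q ≈ 517 W

Q = εσA(T⁴ − T_s⁴). T⁴ − T_s⁴ = (1189)⁴ − (490)⁴ = 2.00×10^12 − 5.76×10^10 = 1.94×10^12 K⁴.
Q = 0.87 × 5.67×10⁻⁸ × 5.40×10^-3 × 1.94×10^12 = 517 W.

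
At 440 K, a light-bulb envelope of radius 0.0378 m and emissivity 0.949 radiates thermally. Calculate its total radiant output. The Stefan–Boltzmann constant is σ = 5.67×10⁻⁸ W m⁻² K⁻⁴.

A = 4πr² = 4π × (0.0378)² = 0.0180 m².
P = εσAT⁴ = 0.949 × 5.67×10⁻⁸ × 0.0180 × (440)⁴ = 0.949 × 5.67×10⁻⁸ × 0.0180 × 3.75×10^10.
P = 36.2 W.

P ≈ 36.2 W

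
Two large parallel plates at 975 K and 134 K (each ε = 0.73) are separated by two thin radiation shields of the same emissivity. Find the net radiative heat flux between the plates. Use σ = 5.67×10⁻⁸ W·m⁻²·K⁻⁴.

Each of the 3 gaps contributes resistance (2/ε − 1) = 2/0.73 − 1 = 1.740; total = 5.219.
q = σ(T₁⁴ − T₂⁴) / 5.219 = 5.67×10⁻⁸ × 9.03×10^11 / 5.219 = 9810 W/m².

q ≈ 9810 W/m²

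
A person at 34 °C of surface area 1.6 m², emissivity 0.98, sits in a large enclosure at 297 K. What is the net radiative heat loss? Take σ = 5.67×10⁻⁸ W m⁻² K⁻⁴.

Convert: 34 °C = 307 K.
Q = εσA(T⁴ − T_s⁴). T⁴ − T_s⁴ = (307)⁴ − (297)⁴ = 8.88×10^9 − 7.78×10^9 = 1.10×10^9 K⁴.
Q = 0.98 × 5.67×10⁻⁸ × 1.60 × 1.10×10^9 = 98.0 W.

Q ≈ 98.0 W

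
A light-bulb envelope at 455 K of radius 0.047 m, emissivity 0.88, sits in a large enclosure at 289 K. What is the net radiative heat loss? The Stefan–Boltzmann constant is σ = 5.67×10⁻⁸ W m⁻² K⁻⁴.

Q ≈ 49.7 W

A = 4πr² = 4π × (0.047)² = 0.0278 m².
Q = εσA(T⁴ − T_s⁴). T⁴ − T_s⁴ = (455)⁴ − (289)⁴ = 4.29×10^10 − 6.98×10^9 = 3.59×10^10 K⁴.
Q = 0.88 × 5.67×10⁻⁸ × 0.0278 × 3.59×10^10 = 49.7 W.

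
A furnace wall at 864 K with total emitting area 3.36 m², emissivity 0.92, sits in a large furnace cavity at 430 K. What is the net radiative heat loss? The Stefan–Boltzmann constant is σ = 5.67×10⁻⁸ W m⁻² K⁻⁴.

Q ≈ 91700 W

Q = εσA(T⁴ − T_s⁴). T⁴ − T_s⁴ = (864)⁴ − (430)⁴ = 5.57×10^11 − 3.42×10^10 = 5.23×10^11 K⁴.
Q = 0.92 × 5.67×10⁻⁸ × 3.36 × 5.23×10^11 = 91700 W.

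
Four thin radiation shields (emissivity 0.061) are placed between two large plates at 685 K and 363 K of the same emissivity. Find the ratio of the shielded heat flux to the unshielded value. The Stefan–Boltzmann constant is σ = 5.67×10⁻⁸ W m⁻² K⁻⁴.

With N identical shields there are N+1 = 5 gaps in series, each with the same radiative resistance, so the flux falls to 1/(N+1) of its unshielded value.

ratio ≈ 0.200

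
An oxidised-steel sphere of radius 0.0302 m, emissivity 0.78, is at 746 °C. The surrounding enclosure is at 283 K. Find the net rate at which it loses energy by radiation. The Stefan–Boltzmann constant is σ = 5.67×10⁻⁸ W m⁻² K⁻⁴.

Q ≈ 543 W

A = 4πr² = 4π × (0.0302)² = 0.0115 m².
Convert: 746 °C = 1019 K.
Q = εσA(T⁴ − T_s⁴). T⁴ − T_s⁴ = (1019)⁴ − (283)⁴ = 1.08×10^12 − 6.41×10^9 = 1.07×10^12 K⁴.
Q = 0.78 × 5.67×10⁻⁸ × 0.0115 × 1.07×10^12 = 543 W.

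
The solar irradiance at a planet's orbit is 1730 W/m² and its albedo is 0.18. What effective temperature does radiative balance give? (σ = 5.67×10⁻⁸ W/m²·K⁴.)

Power absorbed = (1−a)S·πR²; power emitted = 4πR²σT⁴. Equating and cancelling πR²:
T = ((1−a)S / 4σ)^(1/4) = (1420 / (4 × 5.67×10⁻⁸))^(1/4) = (6.25×10^9)^(1/4).
T = 281 K.

T ≈ 281 K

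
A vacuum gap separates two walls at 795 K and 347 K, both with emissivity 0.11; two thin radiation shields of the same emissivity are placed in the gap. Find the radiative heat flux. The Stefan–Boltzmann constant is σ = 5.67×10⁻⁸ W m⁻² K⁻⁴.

q ≈ 423 W/m²

Each of the 3 gaps contributes resistance (2/ε − 1) = 2/0.11 − 1 = 17.18; total = 51.55.
q = σ(T₁⁴ − T₂⁴) / 51.55 = 5.67×10⁻⁸ × 3.85×10^11 / 51.55 = 423 W/m².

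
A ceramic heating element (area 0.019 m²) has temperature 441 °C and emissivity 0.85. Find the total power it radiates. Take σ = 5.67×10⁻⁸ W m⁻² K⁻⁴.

441 °C = 714 K.
Stefan–Boltzmann: P = εσAT⁴ = 0.85 × 5.67×10⁻⁸ × 0.0190 × (714)⁴ = 0.85 × 5.67×10⁻⁸ × 0.0190 × 2.60×10^11.
P = 238 W.

P ≈ 238 W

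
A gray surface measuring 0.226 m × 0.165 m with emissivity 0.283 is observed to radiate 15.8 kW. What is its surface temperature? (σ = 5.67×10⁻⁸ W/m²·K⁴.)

T ≈ 2270 K

A = 0.226 × 0.165 = 0.0373 m².
From P = εσAT⁴, T = (P / εσA)^(1/4) = (15800 / (0.283 × 5.67×10⁻⁸ × 0.0373))^(1/4).
T = (2.64×10^13)^(1/4) = 2270 K.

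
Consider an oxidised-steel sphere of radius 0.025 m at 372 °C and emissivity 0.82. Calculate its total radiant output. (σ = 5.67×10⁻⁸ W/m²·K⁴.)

P ≈ 63.2 W

A = 4πr² = 4π × (0.025)² = 7.85×10^-3 m².
372 °C = 645 K.
Stefan–Boltzmann: P = εσAT⁴ = 0.82 × 5.67×10⁻⁸ × 7.85×10^-3 × (645)⁴ = 0.82 × 5.67×10⁻⁸ × 7.85×10^-3 × 1.73×10^11.
P = 63.2 W.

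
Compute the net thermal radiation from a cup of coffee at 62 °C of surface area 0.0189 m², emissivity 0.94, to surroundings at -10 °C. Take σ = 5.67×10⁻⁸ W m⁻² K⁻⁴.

Convert: 62 °C = 335 K; -10 °C = 263 K.
Q = εσA(T⁴ − T_s⁴). T⁴ − T_s⁴ = (335)⁴ − (263)⁴ = 1.26×10^10 − 4.78×10^9 = 7.81×10^9 K⁴.
Q = 0.94 × 5.67×10⁻⁸ × 0.0189 × 7.81×10^9 = 7.87 W.

Q ≈ 7.87 W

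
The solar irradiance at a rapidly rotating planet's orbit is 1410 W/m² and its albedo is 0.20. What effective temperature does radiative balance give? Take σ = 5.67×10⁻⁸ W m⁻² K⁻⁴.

Power absorbed = (1−a)S·πR²; power emitted = 4πR²σT⁴. Equating and cancelling πR²:
T = ((1−a)S / 4σ)^(1/4) = (1130 / (4 × 5.67×10⁻⁸))^(1/4) = (4.97×10^9)^(1/4).
T = 266 K.

T ≈ 266 K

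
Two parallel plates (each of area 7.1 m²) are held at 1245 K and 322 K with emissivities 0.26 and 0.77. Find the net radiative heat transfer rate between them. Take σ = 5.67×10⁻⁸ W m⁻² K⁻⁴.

Q ≈ 2.32×10^5 W

For two large parallel gray plates, q = σ(T₁⁴ − T₂⁴) / (1/ε₁ + 1/ε₂ − 1).
1/ε₁ + 1/ε₂ − 1 = 1/0.26 + 1/0.77 − 1 = 4.145.
T₁⁴ − T₂⁴ = 2.40×10^12 − 1.08×10^10 = 2.39×10^12 K⁴.
q = 5.67×10⁻⁸ × 2.39×10^12 / 4.145 = 32700 W/m².
Q = q·A = 32700 × 7.1 = 2.32×10^5 W.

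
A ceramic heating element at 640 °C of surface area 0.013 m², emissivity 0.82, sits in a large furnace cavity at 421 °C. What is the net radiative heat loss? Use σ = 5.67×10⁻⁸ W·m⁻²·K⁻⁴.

Convert: 640 °C = 913 K; 421 °C = 694 K.
Q = εσA(T⁴ − T_s⁴). T⁴ − T_s⁴ = (913)⁴ − (694)⁴ = 6.95×10^11 − 2.32×10^11 = 4.63×10^11 K⁴.
Q = 0.82 × 5.67×10⁻⁸ × 0.0130 × 4.63×10^11 = 280 W.

Q ≈ 280 W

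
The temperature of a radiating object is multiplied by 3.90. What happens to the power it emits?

factor ≈ 231

P ∝ T⁴, so the power scales as (3.90)⁴ = 231.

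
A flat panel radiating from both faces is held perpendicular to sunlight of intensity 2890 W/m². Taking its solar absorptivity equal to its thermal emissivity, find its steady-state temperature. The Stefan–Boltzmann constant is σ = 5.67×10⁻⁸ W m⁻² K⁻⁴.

T ≈ 400 K

Absorbed flux αS = emitted flux 2εσT⁴ per unit area; with α = ε this gives T = (S/2σ)^(1/4).
T = (2890 / (2 × 5.67×10⁻⁸))^(1/4) = (2.55×10^10)^(1/4).
T = 400 K.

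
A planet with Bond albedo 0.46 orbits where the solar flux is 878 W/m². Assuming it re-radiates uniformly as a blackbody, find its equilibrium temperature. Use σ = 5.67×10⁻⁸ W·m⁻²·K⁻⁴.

Power absorbed = (1−a)S·πR²; power emitted = 4πR²σT⁴. Equating and cancelling πR²:
T = ((1−a)S / 4σ)^(1/4) = (474 / (4 × 5.67×10⁻⁸))^(1/4) = (2.09×10^9)^(1/4).
T = 214 K.

T ≈ 214 K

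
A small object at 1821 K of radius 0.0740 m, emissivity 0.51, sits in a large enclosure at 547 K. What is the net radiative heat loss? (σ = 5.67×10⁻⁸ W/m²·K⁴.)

Q ≈ 21700 W

A = 4πr² = 4π × (0.0740)² = 0.0688 m².
Q = εσA(T⁴ − T_s⁴). T⁴ − T_s⁴ = (1821)⁴ − (547)⁴ = 1.10×10^13 − 8.95×10^10 = 1.09×10^13 K⁴.
Q = 0.51 × 5.67×10⁻⁸ × 0.0688 × 1.09×10^13 = 21700 W.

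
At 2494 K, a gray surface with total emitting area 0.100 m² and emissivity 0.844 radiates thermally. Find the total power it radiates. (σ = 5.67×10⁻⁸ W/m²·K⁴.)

P = εσAT⁴ = 0.844 × 5.67×10⁻⁸ × 0.100 × (2494)⁴ = 0.844 × 5.67×10⁻⁸ × 0.100 × 3.87×10^13.
P = 1.85×10^5 W.

P ≈ 1.85×10^5 W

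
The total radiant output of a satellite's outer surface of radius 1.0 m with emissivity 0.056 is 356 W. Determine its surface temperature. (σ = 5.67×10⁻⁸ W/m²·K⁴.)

T ≈ 307 K

A = 4πr² = 4π × (1.0)² = 12.6 m².
From P = εσAT⁴, T = (P / εσA)^(1/4) = (356 / (0.056 × 5.67×10⁻⁸ × 12.6))^(1/4).
T = (8.92×10^9)^(1/4) = 307 K.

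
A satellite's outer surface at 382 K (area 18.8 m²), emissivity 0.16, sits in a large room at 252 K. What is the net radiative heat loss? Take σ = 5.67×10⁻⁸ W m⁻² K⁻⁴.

Q ≈ 2940 W

Q = εσA(T⁴ − T_s⁴). T⁴ − T_s⁴ = (382)⁴ − (252)⁴ = 2.13×10^10 − 4.03×10^9 = 1.73×10^10 K⁴.
Q = 0.16 × 5.67×10⁻⁸ × 18.8 × 1.73×10^10 = 2940 W.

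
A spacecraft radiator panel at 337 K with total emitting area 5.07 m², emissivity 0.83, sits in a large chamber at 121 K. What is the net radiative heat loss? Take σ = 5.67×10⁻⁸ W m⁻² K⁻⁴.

Q = εσA(T⁴ − T_s⁴). T⁴ − T_s⁴ = (337)⁴ − (121)⁴ = 1.29×10^10 − 2.14×10^8 = 1.27×10^10 K⁴.
Q = 0.83 × 5.67×10⁻⁸ × 5.07 × 1.27×10^10 = 3030 W.

Q ≈ 3030 W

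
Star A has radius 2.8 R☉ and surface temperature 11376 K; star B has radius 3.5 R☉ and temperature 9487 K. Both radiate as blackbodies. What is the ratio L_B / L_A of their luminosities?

L = 4πR²σT⁴ ∝ R²T⁴, so L_B/L_A = (3.5/2.8)² × (9487/11376)⁴ = 1.56 × 0.484 = 0.756.

L_B/L_A ≈ 0.756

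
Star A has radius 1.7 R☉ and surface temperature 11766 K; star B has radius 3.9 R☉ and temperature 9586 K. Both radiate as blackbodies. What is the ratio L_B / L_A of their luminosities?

L = 4πR²σT⁴ ∝ R²T⁴, so L_B/L_A = (3.9/1.7)² × (9586/11766)⁴ = 5.26 × 0.441 = 2.32.

L_B/L_A ≈ 2.32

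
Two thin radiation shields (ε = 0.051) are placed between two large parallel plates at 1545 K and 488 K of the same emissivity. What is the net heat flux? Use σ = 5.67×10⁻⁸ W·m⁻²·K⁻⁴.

q ≈ 2790 W/m²

Each of the 3 gaps contributes resistance (2/ε − 1) = 2/0.051 − 1 = 38.22; total = 114.6.
q = σ(T₁⁴ − T₂⁴) / 114.6 = 5.67×10⁻⁸ × 5.64×10^12 / 114.6 = 2790 W/m².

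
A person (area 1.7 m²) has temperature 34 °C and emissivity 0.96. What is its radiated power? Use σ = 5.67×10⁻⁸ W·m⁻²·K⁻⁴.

34 °C = 307 K.
P = εσAT⁴ = 0.96 × 5.67×10⁻⁸ × 1.70 × (307)⁴ = 0.96 × 5.67×10⁻⁸ × 1.70 × 8.88×10^9.
P = 822 W.

P ≈ 822 W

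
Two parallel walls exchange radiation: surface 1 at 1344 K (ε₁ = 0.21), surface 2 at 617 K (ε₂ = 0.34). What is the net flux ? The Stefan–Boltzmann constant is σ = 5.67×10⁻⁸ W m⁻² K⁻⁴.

q ≈ 26400 W/m²

For two large parallel gray plates, q = σ(T₁⁴ − T₂⁴) / (1/ε₁ + 1/ε₂ − 1).
1/ε₁ + 1/ε₂ − 1 = 1/0.21 + 1/0.34 − 1 = 6.703.
T₁⁴ − T₂⁴ = 3.26×10^12 − 1.45×10^11 = 3.12×10^12 K⁴.
q = 5.67×10⁻⁸ × 3.12×10^12 / 6.703 = 26400 W/m².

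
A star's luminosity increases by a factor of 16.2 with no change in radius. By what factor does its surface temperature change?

factor ≈ 2.01

P ∝ T⁴ ⇒ T ∝ P^(1/4), so T scales by (16.2)^(1/4) = 2.01.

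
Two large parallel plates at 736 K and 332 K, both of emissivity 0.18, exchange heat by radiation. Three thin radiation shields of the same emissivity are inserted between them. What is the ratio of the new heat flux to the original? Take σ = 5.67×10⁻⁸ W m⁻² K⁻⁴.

With N identical shields there are N+1 = 4 gaps in series, each with the same radiative resistance, so the flux falls to 1/(N+1) of its unshielded value.

ratio ≈ 0.250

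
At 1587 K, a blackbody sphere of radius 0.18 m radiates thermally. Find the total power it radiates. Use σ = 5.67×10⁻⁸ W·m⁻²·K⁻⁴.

A = 4πr² = 4π × (0.18)² = 0.407 m².
P = σAT⁴ = 5.67×10⁻⁸ × 0.407 × (1587)⁴ = 5.67×10⁻⁸ × 0.407 × 6.34×10^12.
P = 1.46×10^5 W.

P ≈ 1.46×10^5 W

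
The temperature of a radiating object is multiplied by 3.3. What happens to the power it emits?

P ∝ T⁴, so the power scales as (3.3)⁴ = 119.

factor ≈ 119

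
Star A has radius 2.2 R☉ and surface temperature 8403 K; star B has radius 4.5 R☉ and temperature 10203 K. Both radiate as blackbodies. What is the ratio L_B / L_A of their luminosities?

L = 4πR²σT⁴ ∝ R²T⁴, so L_B/L_A = (4.5/2.2)² × (10203/8403)⁴ = 4.18 × 2.17 = 9.09.

L_B/L_A ≈ 9.09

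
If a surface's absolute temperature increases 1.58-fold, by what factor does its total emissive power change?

factor ≈ 6.23

P ∝ T⁴, so the power scales as (1.58)⁴ = 6.23.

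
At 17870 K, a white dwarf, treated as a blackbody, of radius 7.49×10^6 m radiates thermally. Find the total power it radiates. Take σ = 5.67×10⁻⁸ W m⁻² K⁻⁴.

P ≈ 4.08×10^24 W

A = 4πr² = 4π × (7.49×10^6)² = 7.05×10^14 m².
P = σAT⁴ = 5.67×10⁻⁸ × 7.05×10^14 × (17870)⁴ = 5.67×10⁻⁸ × 7.05×10^14 × 1.02×10^17.
P = 4.08×10^24 W.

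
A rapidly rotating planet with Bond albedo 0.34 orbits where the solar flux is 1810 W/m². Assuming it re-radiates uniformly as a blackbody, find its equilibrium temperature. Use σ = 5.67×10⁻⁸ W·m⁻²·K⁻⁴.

Power absorbed = (1−a)S·πR²; power emitted = 4πR²σT⁴. Equating and cancelling πR²:
T = ((1−a)S / 4σ)^(1/4) = (1190 / (4 × 5.67×10⁻⁸))^(1/4) = (5.27×10^9)^(1/4).
T = 269 K.

T ≈ 269 K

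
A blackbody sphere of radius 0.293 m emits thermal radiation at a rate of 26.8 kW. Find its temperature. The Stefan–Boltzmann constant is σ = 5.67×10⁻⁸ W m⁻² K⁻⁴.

A = 4πr² = 4π × (0.293)² = 1.08 m².
From P = σAT⁴, T = (P / σA)^(1/4) = (26800 / (5.67×10⁻⁸ × 1.08))^(1/4).
T = (4.38×10^11)^(1/4) = 814 K.

T ≈ 814 K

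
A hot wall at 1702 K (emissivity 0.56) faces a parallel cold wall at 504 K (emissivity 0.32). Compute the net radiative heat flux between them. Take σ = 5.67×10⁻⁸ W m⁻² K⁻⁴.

For two large parallel gray plates, q = σ(T₁⁴ − T₂⁴) / (1/ε₁ + 1/ε₂ − 1).
1/ε₁ + 1/ε₂ − 1 = 1/0.56 + 1/0.32 − 1 = 3.911.
T₁⁴ − T₂⁴ = 8.39×10^12 − 6.45×10^10 = 8.33×10^12 K⁴.
q = 5.67×10⁻⁸ × 8.33×10^12 / 3.911 = 1.21×10^5 W/m².

q ≈ 1.21×10^5 W/m²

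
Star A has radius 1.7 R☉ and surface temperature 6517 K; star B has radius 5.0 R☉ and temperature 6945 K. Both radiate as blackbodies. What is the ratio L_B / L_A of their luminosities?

L = 4πR²σT⁴ ∝ R²T⁴, so L_B/L_A = (5.0/1.7)² × (6945/6517)⁴ = 8.65 × 1.29 = 11.2.

L_B/L_A ≈ 11.2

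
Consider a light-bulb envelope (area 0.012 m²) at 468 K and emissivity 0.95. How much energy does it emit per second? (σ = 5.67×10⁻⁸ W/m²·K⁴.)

P = εσAT⁴ = 0.95 × 5.67×10⁻⁸ × 0.0120 × (468)⁴ = 0.95 × 5.67×10⁻⁸ × 0.0120 × 4.80×10^10.
P = 31.0 W.

P ≈ 31.0 W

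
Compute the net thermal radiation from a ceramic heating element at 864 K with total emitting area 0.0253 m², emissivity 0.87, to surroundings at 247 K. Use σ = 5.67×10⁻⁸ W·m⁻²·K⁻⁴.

Q = εσA(T⁴ − T_s⁴). T⁴ − T_s⁴ = (864)⁴ − (247)⁴ = 5.57×10^11 − 3.72×10^9 = 5.54×10^11 K⁴.
Q = 0.87 × 5.67×10⁻⁸ × 0.0253 × 5.54×10^11 = 691 W.

Q ≈ 691 W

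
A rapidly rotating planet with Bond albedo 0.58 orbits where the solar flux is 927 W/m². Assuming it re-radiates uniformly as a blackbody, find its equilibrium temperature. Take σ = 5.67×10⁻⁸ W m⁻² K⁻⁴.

Power absorbed = (1−a)S·πR²; power emitted = 4πR²σT⁴. Equating and cancelling πR²:
T = ((1−a)S / 4σ)^(1/4) = (389 / (4 × 5.67×10⁻⁸))^(1/4) = (1.72×10^9)^(1/4).
T = 204 K.

T ≈ 204 K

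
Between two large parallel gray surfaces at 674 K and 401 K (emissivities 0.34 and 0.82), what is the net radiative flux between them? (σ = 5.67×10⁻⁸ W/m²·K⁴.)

q ≈ 3240 W/m²

For two large parallel gray plates, q = σ(T₁⁴ − T₂⁴) / (1/ε₁ + 1/ε₂ − 1).
1/ε₁ + 1/ε₂ − 1 = 1/0.34 + 1/0.82 − 1 = 3.161.
T₁⁴ − T₂⁴ = 2.06×10^11 − 2.59×10^10 = 1.81×10^11 K⁴.
q = 5.67×10⁻⁸ × 1.81×10^11 / 3.161 = 3240 W/m².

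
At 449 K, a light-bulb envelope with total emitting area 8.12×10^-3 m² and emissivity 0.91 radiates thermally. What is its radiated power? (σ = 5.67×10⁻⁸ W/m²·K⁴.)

P ≈ 17.0 W

Stefan–Boltzmann: P = εσAT⁴ = 0.91 × 5.67×10⁻⁸ × 8.12×10^-3 × (449)⁴ = 0.91 × 5.67×10⁻⁸ × 8.12×10^-3 × 4.06×10^10.
P = 17.0 W.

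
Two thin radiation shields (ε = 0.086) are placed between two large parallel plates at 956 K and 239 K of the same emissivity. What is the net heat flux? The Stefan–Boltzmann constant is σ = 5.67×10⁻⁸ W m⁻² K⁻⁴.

q ≈ 707 W/m²

Each of the 3 gaps contributes resistance (2/ε − 1) = 2/0.086 − 1 = 22.26; total = 66.77.
q = σ(T₁⁴ − T₂⁴) / 66.77 = 5.67×10⁻⁸ × 8.32×10^11 / 66.77 = 707 W/m².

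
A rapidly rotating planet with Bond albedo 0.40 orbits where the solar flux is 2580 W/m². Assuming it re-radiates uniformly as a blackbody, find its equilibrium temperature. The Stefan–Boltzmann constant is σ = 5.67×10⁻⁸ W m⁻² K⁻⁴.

T ≈ 287 K

Power absorbed = (1−a)S·πR²; power emitted = 4πR²σT⁴. Equating and cancelling πR²:
T = ((1−a)S / 4σ)^(1/4) = (1550 / (4 × 5.67×10⁻⁸))^(1/4) = (6.83×10^9)^(1/4).
T = 287 K.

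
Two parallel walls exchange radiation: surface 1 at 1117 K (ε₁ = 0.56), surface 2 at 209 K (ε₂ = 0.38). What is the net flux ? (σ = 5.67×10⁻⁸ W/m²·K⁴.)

For two large parallel gray plates, q = σ(T₁⁴ − T₂⁴) / (1/ε₁ + 1/ε₂ − 1).
1/ε₁ + 1/ε₂ − 1 = 1/0.56 + 1/0.38 − 1 = 3.417.
T₁⁴ − T₂⁴ = 1.56×10^12 − 1.91×10^9 = 1.55×10^12 K⁴.
q = 5.67×10⁻⁸ × 1.55×10^12 / 3.417 = 25800 W/m².

q ≈ 25800 W/m²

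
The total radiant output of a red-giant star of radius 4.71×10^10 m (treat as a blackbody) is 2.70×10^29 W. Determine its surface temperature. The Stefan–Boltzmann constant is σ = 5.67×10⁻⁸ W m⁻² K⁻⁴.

A = 4πr² = 4π × (4.71×10^10)² = 2.79×10^22 m².
From P = σAT⁴, T = (P / σA)^(1/4) = (2.70×10^29 / (5.67×10⁻⁸ × 2.79×10^22))^(1/4).
T = (1.71×10^14)^(1/4) = 3620 K.

T ≈ 3620 K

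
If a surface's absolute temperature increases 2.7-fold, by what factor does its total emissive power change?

factor ≈ 53.1

P ∝ T⁴, so the power scales as (2.7)⁴ = 53.1.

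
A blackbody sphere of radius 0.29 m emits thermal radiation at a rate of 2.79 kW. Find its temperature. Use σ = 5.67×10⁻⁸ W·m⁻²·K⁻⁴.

T ≈ 465 K

A = 4πr² = 4π × (0.29)² = 1.06 m².
From P = σAT⁴, T = (P / σA)^(1/4) = (2790 / (5.67×10⁻⁸ × 1.06))^(1/4).
T = (4.66×10^10)^(1/4) = 465 K.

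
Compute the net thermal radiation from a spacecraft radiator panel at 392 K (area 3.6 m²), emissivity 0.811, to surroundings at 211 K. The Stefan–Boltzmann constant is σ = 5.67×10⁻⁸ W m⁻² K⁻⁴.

Q = εσA(T⁴ − T_s⁴). T⁴ − T_s⁴ = (392)⁴ − (211)⁴ = 2.36×10^10 − 1.98×10^9 = 2.16×10^10 K⁴.
Q = 0.811 × 5.67×10⁻⁸ × 3.60 × 2.16×10^10 = 3580 W.

Q ≈ 3580 W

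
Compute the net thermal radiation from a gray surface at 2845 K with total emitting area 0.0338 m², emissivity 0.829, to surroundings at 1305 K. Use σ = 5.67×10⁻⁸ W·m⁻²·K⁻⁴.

Q = εσA(T⁴ − T_s⁴). T⁴ − T_s⁴ = (2845)⁴ − (1305)⁴ = 6.55×10^13 − 2.90×10^12 = 6.26×10^13 K⁴.
Q = 0.829 × 5.67×10⁻⁸ × 0.0338 × 6.26×10^13 = 99500 W.

Q ≈ 99500 W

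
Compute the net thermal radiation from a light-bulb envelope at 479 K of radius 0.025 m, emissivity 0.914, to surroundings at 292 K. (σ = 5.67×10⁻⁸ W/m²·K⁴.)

A = 4πr² = 4π × (0.025)² = 7.85×10^-3 m².
Q = εσA(T⁴ − T_s⁴). T⁴ − T_s⁴ = (479)⁴ − (292)⁴ = 5.26×10^10 − 7.27×10^9 = 4.54×10^10 K⁴.
Q = 0.914 × 5.67×10⁻⁸ × 7.85×10^-3 × 4.54×10^10 = 18.5 W.

Q ≈ 18.5 W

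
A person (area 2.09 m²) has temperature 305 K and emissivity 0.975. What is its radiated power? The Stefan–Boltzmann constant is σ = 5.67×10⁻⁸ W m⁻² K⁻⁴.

P ≈ 1000 W

Stefan–Boltzmann: P = εσAT⁴ = 0.975 × 5.67×10⁻⁸ × 2.09 × (305)⁴ = 0.975 × 5.67×10⁻⁸ × 2.09 × 8.65×10^9.
P = 1000 W.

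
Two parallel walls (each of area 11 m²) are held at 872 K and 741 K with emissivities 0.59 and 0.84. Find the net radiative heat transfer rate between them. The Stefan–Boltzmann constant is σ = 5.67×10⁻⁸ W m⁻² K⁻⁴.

For two large parallel gray plates, q = σ(T₁⁴ − T₂⁴) / (1/ε₁ + 1/ε₂ − 1).
1/ε₁ + 1/ε₂ − 1 = 1/0.59 + 1/0.84 − 1 = 1.885.
T₁⁴ − T₂⁴ = 5.78×10^11 − 3.01×10^11 = 2.77×10^11 K⁴.
q = 5.67×10⁻⁸ × 2.77×10^11 / 1.885 = 8320 W/m².
Q = q·A = 8320 × 11 = 91500 W.

Q ≈ 91500 W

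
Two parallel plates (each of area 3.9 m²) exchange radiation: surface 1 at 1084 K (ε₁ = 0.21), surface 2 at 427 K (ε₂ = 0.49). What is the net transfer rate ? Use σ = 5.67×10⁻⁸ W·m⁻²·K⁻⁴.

For two large parallel gray plates, q = σ(T₁⁴ − T₂⁴) / (1/ε₁ + 1/ε₂ − 1).
1/ε₁ + 1/ε₂ − 1 = 1/0.21 + 1/0.49 − 1 = 5.803.
T₁⁴ − T₂⁴ = 1.38×10^12 − 3.32×10^10 = 1.35×10^12 K⁴.
q = 5.67×10⁻⁸ × 1.35×10^12 / 5.803 = 13200 W/m².
Q = q·A = 13200 × 3.9 = 51400 W.

Q ≈ 51400 W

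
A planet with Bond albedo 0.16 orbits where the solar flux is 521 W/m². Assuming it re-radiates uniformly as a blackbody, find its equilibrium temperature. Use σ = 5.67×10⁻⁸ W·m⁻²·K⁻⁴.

T ≈ 210 K

Power absorbed = (1−a)S·πR²; power emitted = 4πR²σT⁴. Equating and cancelling πR²:
T = ((1−a)S / 4σ)^(1/4) = (438 / (4 × 5.67×10⁻⁸))^(1/4) = (1.93×10^9)^(1/4).
T = 210 K.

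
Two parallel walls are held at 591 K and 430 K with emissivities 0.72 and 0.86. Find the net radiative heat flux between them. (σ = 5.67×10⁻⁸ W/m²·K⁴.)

For two large parallel gray plates, q = σ(T₁⁴ − T₂⁴) / (1/ε₁ + 1/ε₂ − 1).
1/ε₁ + 1/ε₂ − 1 = 1/0.72 + 1/0.86 − 1 = 1.552.
T₁⁴ − T₂⁴ = 1.22×10^11 − 3.42×10^10 = 8.78×10^10 K⁴.
q = 5.67×10⁻⁸ × 8.78×10^10 / 1.552 = 3210 W/m².

q ≈ 3210 W/m²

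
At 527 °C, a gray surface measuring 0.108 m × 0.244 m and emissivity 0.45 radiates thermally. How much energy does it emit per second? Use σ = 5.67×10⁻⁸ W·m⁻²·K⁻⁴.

A = 0.108 × 0.244 = 0.0264 m².
527 °C = 800 K.
P = εσAT⁴ = 0.45 × 5.67×10⁻⁸ × 0.0264 × (800)⁴ = 0.45 × 5.67×10⁻⁸ × 0.0264 × 4.10×10^11.
P = 275 W.

P ≈ 275 W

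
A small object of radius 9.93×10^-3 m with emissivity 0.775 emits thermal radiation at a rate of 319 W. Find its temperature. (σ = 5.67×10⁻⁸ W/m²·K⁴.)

A = 4πr² = 4π × (9.93×10^-3)² = 1.24×10^-3 m².
From P = εσAT⁴, T = (P / εσA)^(1/4) = (319 / (0.775 × 5.67×10⁻⁸ × 1.24×10^-3))^(1/4).
T = (5.86×10^12)^(1/4) = 1560 K.

T ≈ 1560 K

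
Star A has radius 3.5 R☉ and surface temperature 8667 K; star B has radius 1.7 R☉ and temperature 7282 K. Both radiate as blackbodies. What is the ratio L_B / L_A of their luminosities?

L = 4πR²σT⁴ ∝ R²T⁴, so L_B/L_A = (1.7/3.5)² × (7282/8667)⁴ = 0.236 × 0.498 = 0.118.

L_B/L_A ≈ 0.118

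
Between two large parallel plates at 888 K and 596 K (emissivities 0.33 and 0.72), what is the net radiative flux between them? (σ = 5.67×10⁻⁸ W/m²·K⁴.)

q ≈ 8220 W/m²

For two large parallel gray plates, q = σ(T₁⁴ − T₂⁴) / (1/ε₁ + 1/ε₂ − 1).
1/ε₁ + 1/ε₂ − 1 = 1/0.33 + 1/0.72 − 1 = 3.419.
T₁⁴ − T₂⁴ = 6.22×10^11 − 1.26×10^11 = 4.96×10^11 K⁴.
q = 5.67×10⁻⁸ × 4.96×10^11 / 3.419 = 8220 W/m².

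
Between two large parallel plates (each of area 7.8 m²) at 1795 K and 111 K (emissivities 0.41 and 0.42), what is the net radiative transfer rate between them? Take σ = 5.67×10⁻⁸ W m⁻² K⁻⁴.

Q ≈ 1.20×10^6 W

For two large parallel gray plates, q = σ(T₁⁴ − T₂⁴) / (1/ε₁ + 1/ε₂ − 1).
1/ε₁ + 1/ε₂ − 1 = 1/0.41 + 1/0.42 − 1 = 3.820.
T₁⁴ − T₂⁴ = 1.04×10^13 − 1.52×10^8 = 1.04×10^13 K⁴.
q = 5.67×10⁻⁸ × 1.04×10^13 / 3.820 = 1.54×10^5 W/m².
Q = q·A = 1.54×10^5 × 7.8 = 1.20×10^6 W.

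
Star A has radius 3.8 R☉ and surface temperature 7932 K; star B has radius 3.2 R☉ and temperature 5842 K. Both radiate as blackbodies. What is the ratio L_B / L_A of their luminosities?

L = 4πR²σT⁴ ∝ R²T⁴, so L_B/L_A = (3.2/3.8)² × (5842/7932)⁴ = 0.709 × 0.294 = 0.209.

L_B/L_A ≈ 0.209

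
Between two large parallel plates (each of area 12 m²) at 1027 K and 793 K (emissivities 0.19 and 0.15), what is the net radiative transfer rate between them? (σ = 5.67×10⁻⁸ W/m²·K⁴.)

Q ≈ 44600 W

For two large parallel gray plates, q = σ(T₁⁴ − T₂⁴) / (1/ε₁ + 1/ε₂ − 1).
1/ε₁ + 1/ε₂ − 1 = 1/0.19 + 1/0.15 − 1 = 10.93.
T₁⁴ − T₂⁴ = 1.11×10^12 − 3.95×10^11 = 7.17×10^11 K⁴.
q = 5.67×10⁻⁸ × 7.17×10^11 / 10.93 = 3720 W/m².
Q = q·A = 3720 × 12 = 44600 W.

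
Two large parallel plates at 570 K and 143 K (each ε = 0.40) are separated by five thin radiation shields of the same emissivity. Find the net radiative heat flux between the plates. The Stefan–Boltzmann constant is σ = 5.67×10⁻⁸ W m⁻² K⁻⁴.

q ≈ 248 W/m²

Each of the 6 gaps contributes resistance (2/ε − 1) = 2/0.40 − 1 = 4.000; total = 24.00.
q = σ(T₁⁴ − T₂⁴) / 24.00 = 5.67×10⁻⁸ × 1.05×10^11 / 24.00 = 248 W/m².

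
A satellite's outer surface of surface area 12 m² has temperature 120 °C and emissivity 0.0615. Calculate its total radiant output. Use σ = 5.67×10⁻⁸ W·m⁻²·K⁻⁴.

120 °C = 393 K.
Stefan–Boltzmann: P = εσAT⁴ = 0.0615 × 5.67×10⁻⁸ × 12.0 × (393)⁴ = 0.0615 × 5.67×10⁻⁸ × 12.0 × 2.39×10^10.
P = 998 W.

P ≈ 998 W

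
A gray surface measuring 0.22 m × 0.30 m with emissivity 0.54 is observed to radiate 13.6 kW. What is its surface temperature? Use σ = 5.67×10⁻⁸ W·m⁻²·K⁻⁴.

A = 0.22 × 0.30 = 0.0660 m².
From P = εσAT⁴, T = (P / εσA)^(1/4) = (13600 / (0.54 × 5.67×10⁻⁸ × 0.0660))^(1/4).
T = (6.73×10^12)^(1/4) = 1610 K.

T ≈ 1610 K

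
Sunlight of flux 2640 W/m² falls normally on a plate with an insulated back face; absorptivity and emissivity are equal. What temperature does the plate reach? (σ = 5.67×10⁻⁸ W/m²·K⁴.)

T ≈ 465 K

Absorbed flux αS = emitted flux εσT⁴ (one radiating face); with α = ε, T = (S/σ)^(1/4).
T = (2640 / 5.67×10⁻⁸)^(1/4) = (4.66×10^10)^(1/4).
T = 465 K.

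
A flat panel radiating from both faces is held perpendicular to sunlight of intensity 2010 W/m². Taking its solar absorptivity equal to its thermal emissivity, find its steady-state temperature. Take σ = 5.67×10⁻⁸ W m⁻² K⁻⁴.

T ≈ 365 K

Absorbed flux αS = emitted flux 2εσT⁴ per unit area; with α = ε this gives T = (S/2σ)^(1/4).
T = (2010 / (2 × 5.67×10⁻⁸))^(1/4) = (1.77×10^10)^(1/4).
T = 365 K.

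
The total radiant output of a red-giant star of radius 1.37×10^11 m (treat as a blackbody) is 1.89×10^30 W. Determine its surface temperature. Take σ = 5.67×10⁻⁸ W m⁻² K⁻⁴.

A = 4πr² = 4π × (1.37×10^11)² = 2.36×10^23 m².
From P = σAT⁴, T = (P / σA)^(1/4) = (1.89×10^30 / (5.67×10⁻⁸ × 2.36×10^23))^(1/4).
T = (1.41×10^14)^(1/4) = 3450 K.

T ≈ 3450 K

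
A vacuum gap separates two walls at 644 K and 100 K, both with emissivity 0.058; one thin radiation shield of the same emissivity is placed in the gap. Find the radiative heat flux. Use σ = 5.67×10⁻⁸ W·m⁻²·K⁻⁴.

q ≈ 146 W/m²

Each of the 2 gaps contributes resistance (2/ε − 1) = 2/0.058 − 1 = 33.48; total = 66.97.
q = σ(T₁⁴ − T₂⁴) / 66.97 = 5.67×10⁻⁸ × 1.72×10^11 / 66.97 = 146 W/m².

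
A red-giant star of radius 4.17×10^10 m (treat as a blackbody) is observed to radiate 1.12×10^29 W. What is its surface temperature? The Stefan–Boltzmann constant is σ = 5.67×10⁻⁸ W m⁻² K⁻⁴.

T ≈ 3080 K

A = 4πr² = 4π × (4.17×10^10)² = 2.19×10^22 m².
From P = σAT⁴, T = (P / σA)^(1/4) = (1.12×10^29 / (5.67×10⁻⁸ × 2.19×10^22))^(1/4).
T = (9.04×10^13)^(1/4) = 3080 K.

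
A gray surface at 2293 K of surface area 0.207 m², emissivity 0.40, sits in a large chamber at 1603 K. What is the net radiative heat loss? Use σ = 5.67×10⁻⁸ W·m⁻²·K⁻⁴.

Q ≈ 98800 W

Q = εσA(T⁴ − T_s⁴). T⁴ − T_s⁴ = (2293)⁴ − (1603)⁴ = 2.76×10^13 − 6.60×10^12 = 2.10×10^13 K⁴.
Q = 0.40 × 5.67×10⁻⁸ × 0.207 × 2.10×10^13 = 98800 W.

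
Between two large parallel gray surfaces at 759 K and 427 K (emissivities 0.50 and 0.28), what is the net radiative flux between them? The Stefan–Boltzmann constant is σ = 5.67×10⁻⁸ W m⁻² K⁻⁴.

For two large parallel gray plates, q = σ(T₁⁴ − T₂⁴) / (1/ε₁ + 1/ε₂ − 1).
1/ε₁ + 1/ε₂ − 1 = 1/0.50 + 1/0.28 − 1 = 4.571.
T₁⁴ − T₂⁴ = 3.32×10^11 − 3.32×10^10 = 2.99×10^11 K⁴.
q = 5.67×10⁻⁸ × 2.99×10^11 / 4.571 = 3700 W/m².

q ≈ 3700 W/m²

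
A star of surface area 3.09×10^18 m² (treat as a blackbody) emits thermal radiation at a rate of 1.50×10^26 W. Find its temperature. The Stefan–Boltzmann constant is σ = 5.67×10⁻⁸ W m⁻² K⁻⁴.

From P = σAT⁴, T = (P / σA)^(1/4) = (1.50×10^26 / (5.67×10⁻⁸ × 3.09×10^18))^(1/4).
T = (8.56×10^14)^(1/4) = 5410 K.

T ≈ 5410 K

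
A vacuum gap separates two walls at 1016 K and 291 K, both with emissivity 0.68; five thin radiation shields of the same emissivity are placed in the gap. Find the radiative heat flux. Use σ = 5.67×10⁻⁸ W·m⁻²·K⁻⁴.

q ≈ 5150 W/m²

Each of the 6 gaps contributes resistance (2/ε − 1) = 2/0.68 − 1 = 1.941; total = 11.65.
q = σ(T₁⁴ − T₂⁴) / 11.65 = 5.67×10⁻⁸ × 1.06×10^12 / 11.65 = 5150 W/m².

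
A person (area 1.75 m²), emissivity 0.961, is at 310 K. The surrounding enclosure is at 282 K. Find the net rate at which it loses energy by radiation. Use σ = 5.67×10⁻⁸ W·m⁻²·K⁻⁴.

Q = εσA(T⁴ − T_s⁴). T⁴ − T_s⁴ = (310)⁴ − (282)⁴ = 9.24×10^9 − 6.32×10^9 = 2.91×10^9 K⁴.
Q = 0.961 × 5.67×10⁻⁸ × 1.75 × 2.91×10^9 = 278 W.

Q ≈ 278 W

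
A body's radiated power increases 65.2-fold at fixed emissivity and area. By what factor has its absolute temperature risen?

P ∝ T⁴ ⇒ T ∝ P^(1/4), so T scales by (65.2)^(1/4) = 2.84.

factor ≈ 2.84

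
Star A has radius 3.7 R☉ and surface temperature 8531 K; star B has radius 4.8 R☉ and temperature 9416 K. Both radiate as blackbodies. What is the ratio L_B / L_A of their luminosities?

L = 4πR²σT⁴ ∝ R²T⁴, so L_B/L_A = (4.8/3.7)² × (9416/8531)⁴ = 1.68 × 1.48 = 2.50.

L_B/L_A ≈ 2.50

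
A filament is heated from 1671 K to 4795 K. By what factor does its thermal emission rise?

P ∝ T⁴, so the ratio is (4795/1671)⁴ = (2.870)⁴ = 67.8.

ratio ≈ 67.8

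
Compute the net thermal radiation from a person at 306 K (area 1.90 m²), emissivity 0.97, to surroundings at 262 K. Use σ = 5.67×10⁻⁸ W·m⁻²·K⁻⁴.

Q = εσA(T⁴ − T_s⁴). T⁴ − T_s⁴ = (306)⁴ − (262)⁴ = 8.77×10^9 − 4.71×10^9 = 4.06×10^9 K⁴.
Q = 0.97 × 5.67×10⁻⁸ × 1.90 × 4.06×10^9 = 424 W.

Q ≈ 424 W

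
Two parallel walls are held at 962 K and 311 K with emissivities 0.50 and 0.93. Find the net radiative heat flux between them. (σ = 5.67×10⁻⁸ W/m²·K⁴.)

For two large parallel gray plates, q = σ(T₁⁴ − T₂⁴) / (1/ε₁ + 1/ε₂ − 1).
1/ε₁ + 1/ε₂ − 1 = 1/0.50 + 1/0.93 − 1 = 2.075.
T₁⁴ − T₂⁴ = 8.56×10^11 − 9.35×10^9 = 8.47×10^11 K⁴.
q = 5.67×10⁻⁸ × 8.47×10^11 / 2.075 = 23100 W/m².

q ≈ 23100 W/m²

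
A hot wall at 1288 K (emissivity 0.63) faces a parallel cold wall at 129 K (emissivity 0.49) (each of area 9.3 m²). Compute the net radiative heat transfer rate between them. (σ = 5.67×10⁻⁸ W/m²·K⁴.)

For two large parallel gray plates, q = σ(T₁⁴ − T₂⁴) / (1/ε₁ + 1/ε₂ − 1).
1/ε₁ + 1/ε₂ − 1 = 1/0.63 + 1/0.49 − 1 = 2.628.
T₁⁴ − T₂⁴ = 2.75×10^12 − 2.77×10^8 = 2.75×10^12 K⁴.
q = 5.67×10⁻⁸ × 2.75×10^12 / 2.628 = 59400 W/m².
Q = q·A = 59400 × 9.3 = 5.52×10^5 W.

Q ≈ 5.52×10^5 W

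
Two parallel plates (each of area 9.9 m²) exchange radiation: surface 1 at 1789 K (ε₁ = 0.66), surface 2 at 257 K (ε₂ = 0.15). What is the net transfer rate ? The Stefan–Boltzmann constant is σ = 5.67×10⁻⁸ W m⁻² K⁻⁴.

Q ≈ 8.00×10^5 W

For two large parallel gray plates, q = σ(T₁⁴ − T₂⁴) / (1/ε₁ + 1/ε₂ − 1).
1/ε₁ + 1/ε₂ − 1 = 1/0.66 + 1/0.15 − 1 = 7.182.
T₁⁴ − T₂⁴ = 1.02×10^13 − 4.36×10^9 = 1.02×10^13 K⁴.
q = 5.67×10⁻⁸ × 1.02×10^13 / 7.182 = 80800 W/m².
Q = q·A = 80800 × 9.9 = 8.00×10^5 W.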